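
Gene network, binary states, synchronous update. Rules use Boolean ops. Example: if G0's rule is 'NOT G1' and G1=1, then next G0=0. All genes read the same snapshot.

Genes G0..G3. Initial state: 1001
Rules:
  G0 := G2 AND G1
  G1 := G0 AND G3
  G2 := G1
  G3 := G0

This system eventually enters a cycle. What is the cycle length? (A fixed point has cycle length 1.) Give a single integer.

Step 0: 1001
Step 1: G0=G2&G1=0&0=0 G1=G0&G3=1&1=1 G2=G1=0 G3=G0=1 -> 0101
Step 2: G0=G2&G1=0&1=0 G1=G0&G3=0&1=0 G2=G1=1 G3=G0=0 -> 0010
Step 3: G0=G2&G1=1&0=0 G1=G0&G3=0&0=0 G2=G1=0 G3=G0=0 -> 0000
Step 4: G0=G2&G1=0&0=0 G1=G0&G3=0&0=0 G2=G1=0 G3=G0=0 -> 0000
State from step 4 equals state from step 3 -> cycle length 1

Answer: 1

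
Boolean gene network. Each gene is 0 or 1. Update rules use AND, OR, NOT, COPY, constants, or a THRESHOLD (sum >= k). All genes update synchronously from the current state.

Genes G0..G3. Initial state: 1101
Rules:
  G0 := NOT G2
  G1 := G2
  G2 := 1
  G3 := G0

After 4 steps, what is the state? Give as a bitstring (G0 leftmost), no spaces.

Step 1: G0=NOT G2=NOT 0=1 G1=G2=0 G2=1(const) G3=G0=1 -> 1011
Step 2: G0=NOT G2=NOT 1=0 G1=G2=1 G2=1(const) G3=G0=1 -> 0111
Step 3: G0=NOT G2=NOT 1=0 G1=G2=1 G2=1(const) G3=G0=0 -> 0110
Step 4: G0=NOT G2=NOT 1=0 G1=G2=1 G2=1(const) G3=G0=0 -> 0110

0110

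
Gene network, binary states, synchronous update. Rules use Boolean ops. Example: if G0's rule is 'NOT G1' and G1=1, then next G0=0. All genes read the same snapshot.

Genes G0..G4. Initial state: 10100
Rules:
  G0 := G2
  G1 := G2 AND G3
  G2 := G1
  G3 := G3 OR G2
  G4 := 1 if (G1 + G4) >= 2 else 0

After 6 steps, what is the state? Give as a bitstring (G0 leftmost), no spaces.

Step 1: G0=G2=1 G1=G2&G3=1&0=0 G2=G1=0 G3=G3|G2=0|1=1 G4=(0+0>=2)=0 -> 10010
Step 2: G0=G2=0 G1=G2&G3=0&1=0 G2=G1=0 G3=G3|G2=1|0=1 G4=(0+0>=2)=0 -> 00010
Step 3: G0=G2=0 G1=G2&G3=0&1=0 G2=G1=0 G3=G3|G2=1|0=1 G4=(0+0>=2)=0 -> 00010
Step 4: G0=G2=0 G1=G2&G3=0&1=0 G2=G1=0 G3=G3|G2=1|0=1 G4=(0+0>=2)=0 -> 00010
Step 5: G0=G2=0 G1=G2&G3=0&1=0 G2=G1=0 G3=G3|G2=1|0=1 G4=(0+0>=2)=0 -> 00010
Step 6: G0=G2=0 G1=G2&G3=0&1=0 G2=G1=0 G3=G3|G2=1|0=1 G4=(0+0>=2)=0 -> 00010

00010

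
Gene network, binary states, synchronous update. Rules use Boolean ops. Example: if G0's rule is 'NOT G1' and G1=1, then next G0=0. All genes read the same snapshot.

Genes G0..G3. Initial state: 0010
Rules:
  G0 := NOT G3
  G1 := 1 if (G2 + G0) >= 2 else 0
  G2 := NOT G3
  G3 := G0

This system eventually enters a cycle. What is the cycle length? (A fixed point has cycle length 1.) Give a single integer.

Step 0: 0010
Step 1: G0=NOT G3=NOT 0=1 G1=(1+0>=2)=0 G2=NOT G3=NOT 0=1 G3=G0=0 -> 1010
Step 2: G0=NOT G3=NOT 0=1 G1=(1+1>=2)=1 G2=NOT G3=NOT 0=1 G3=G0=1 -> 1111
Step 3: G0=NOT G3=NOT 1=0 G1=(1+1>=2)=1 G2=NOT G3=NOT 1=0 G3=G0=1 -> 0101
Step 4: G0=NOT G3=NOT 1=0 G1=(0+0>=2)=0 G2=NOT G3=NOT 1=0 G3=G0=0 -> 0000
Step 5: G0=NOT G3=NOT 0=1 G1=(0+0>=2)=0 G2=NOT G3=NOT 0=1 G3=G0=0 -> 1010
State from step 5 equals state from step 1 -> cycle length 4

Answer: 4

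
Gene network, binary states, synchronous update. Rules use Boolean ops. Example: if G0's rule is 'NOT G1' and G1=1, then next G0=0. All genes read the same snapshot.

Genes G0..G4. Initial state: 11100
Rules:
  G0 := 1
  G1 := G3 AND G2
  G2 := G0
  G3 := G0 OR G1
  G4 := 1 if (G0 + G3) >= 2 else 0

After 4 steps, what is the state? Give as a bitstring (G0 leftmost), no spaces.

Step 1: G0=1(const) G1=G3&G2=0&1=0 G2=G0=1 G3=G0|G1=1|1=1 G4=(1+0>=2)=0 -> 10110
Step 2: G0=1(const) G1=G3&G2=1&1=1 G2=G0=1 G3=G0|G1=1|0=1 G4=(1+1>=2)=1 -> 11111
Step 3: G0=1(const) G1=G3&G2=1&1=1 G2=G0=1 G3=G0|G1=1|1=1 G4=(1+1>=2)=1 -> 11111
Step 4: G0=1(const) G1=G3&G2=1&1=1 G2=G0=1 G3=G0|G1=1|1=1 G4=(1+1>=2)=1 -> 11111

11111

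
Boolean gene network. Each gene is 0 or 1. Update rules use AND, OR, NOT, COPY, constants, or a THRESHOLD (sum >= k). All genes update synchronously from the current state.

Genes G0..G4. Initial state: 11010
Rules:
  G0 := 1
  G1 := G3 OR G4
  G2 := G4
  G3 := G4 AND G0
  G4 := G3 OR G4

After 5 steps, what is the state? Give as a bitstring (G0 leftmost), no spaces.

Step 1: G0=1(const) G1=G3|G4=1|0=1 G2=G4=0 G3=G4&G0=0&1=0 G4=G3|G4=1|0=1 -> 11001
Step 2: G0=1(const) G1=G3|G4=0|1=1 G2=G4=1 G3=G4&G0=1&1=1 G4=G3|G4=0|1=1 -> 11111
Step 3: G0=1(const) G1=G3|G4=1|1=1 G2=G4=1 G3=G4&G0=1&1=1 G4=G3|G4=1|1=1 -> 11111
Step 4: G0=1(const) G1=G3|G4=1|1=1 G2=G4=1 G3=G4&G0=1&1=1 G4=G3|G4=1|1=1 -> 11111
Step 5: G0=1(const) G1=G3|G4=1|1=1 G2=G4=1 G3=G4&G0=1&1=1 G4=G3|G4=1|1=1 -> 11111

11111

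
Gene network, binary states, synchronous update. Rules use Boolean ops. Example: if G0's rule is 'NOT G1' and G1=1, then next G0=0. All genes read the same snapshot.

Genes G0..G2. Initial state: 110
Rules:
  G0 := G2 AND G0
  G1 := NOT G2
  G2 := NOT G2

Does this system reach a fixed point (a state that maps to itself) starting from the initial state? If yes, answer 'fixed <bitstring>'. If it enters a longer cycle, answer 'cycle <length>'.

Answer: cycle 2

Derivation:
Step 0: 110
Step 1: G0=G2&G0=0&1=0 G1=NOT G2=NOT 0=1 G2=NOT G2=NOT 0=1 -> 011
Step 2: G0=G2&G0=1&0=0 G1=NOT G2=NOT 1=0 G2=NOT G2=NOT 1=0 -> 000
Step 3: G0=G2&G0=0&0=0 G1=NOT G2=NOT 0=1 G2=NOT G2=NOT 0=1 -> 011
Cycle of length 2 starting at step 1 -> no fixed point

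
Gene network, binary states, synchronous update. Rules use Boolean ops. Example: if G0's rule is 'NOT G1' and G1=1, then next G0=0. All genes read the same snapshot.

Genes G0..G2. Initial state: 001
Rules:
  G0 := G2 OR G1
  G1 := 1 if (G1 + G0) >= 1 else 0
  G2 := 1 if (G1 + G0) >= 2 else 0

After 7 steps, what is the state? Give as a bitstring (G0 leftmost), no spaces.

Step 1: G0=G2|G1=1|0=1 G1=(0+0>=1)=0 G2=(0+0>=2)=0 -> 100
Step 2: G0=G2|G1=0|0=0 G1=(0+1>=1)=1 G2=(0+1>=2)=0 -> 010
Step 3: G0=G2|G1=0|1=1 G1=(1+0>=1)=1 G2=(1+0>=2)=0 -> 110
Step 4: G0=G2|G1=0|1=1 G1=(1+1>=1)=1 G2=(1+1>=2)=1 -> 111
Step 5: G0=G2|G1=1|1=1 G1=(1+1>=1)=1 G2=(1+1>=2)=1 -> 111
Step 6: G0=G2|G1=1|1=1 G1=(1+1>=1)=1 G2=(1+1>=2)=1 -> 111
Step 7: G0=G2|G1=1|1=1 G1=(1+1>=1)=1 G2=(1+1>=2)=1 -> 111

111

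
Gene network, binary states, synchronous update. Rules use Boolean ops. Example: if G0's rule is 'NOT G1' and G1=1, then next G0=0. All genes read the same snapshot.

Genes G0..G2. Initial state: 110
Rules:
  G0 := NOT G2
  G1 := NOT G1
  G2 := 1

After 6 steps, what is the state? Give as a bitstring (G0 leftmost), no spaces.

Step 1: G0=NOT G2=NOT 0=1 G1=NOT G1=NOT 1=0 G2=1(const) -> 101
Step 2: G0=NOT G2=NOT 1=0 G1=NOT G1=NOT 0=1 G2=1(const) -> 011
Step 3: G0=NOT G2=NOT 1=0 G1=NOT G1=NOT 1=0 G2=1(const) -> 001
Step 4: G0=NOT G2=NOT 1=0 G1=NOT G1=NOT 0=1 G2=1(const) -> 011
Step 5: G0=NOT G2=NOT 1=0 G1=NOT G1=NOT 1=0 G2=1(const) -> 001
Step 6: G0=NOT G2=NOT 1=0 G1=NOT G1=NOT 0=1 G2=1(const) -> 011

011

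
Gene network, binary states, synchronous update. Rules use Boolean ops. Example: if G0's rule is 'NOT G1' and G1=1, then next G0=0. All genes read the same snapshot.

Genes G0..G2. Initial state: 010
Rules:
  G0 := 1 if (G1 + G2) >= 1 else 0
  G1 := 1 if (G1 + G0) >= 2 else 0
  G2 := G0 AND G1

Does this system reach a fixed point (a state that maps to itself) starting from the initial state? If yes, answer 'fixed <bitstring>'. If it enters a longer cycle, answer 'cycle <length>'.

Answer: fixed 000

Derivation:
Step 0: 010
Step 1: G0=(1+0>=1)=1 G1=(1+0>=2)=0 G2=G0&G1=0&1=0 -> 100
Step 2: G0=(0+0>=1)=0 G1=(0+1>=2)=0 G2=G0&G1=1&0=0 -> 000
Step 3: G0=(0+0>=1)=0 G1=(0+0>=2)=0 G2=G0&G1=0&0=0 -> 000
Fixed point reached at step 2: 000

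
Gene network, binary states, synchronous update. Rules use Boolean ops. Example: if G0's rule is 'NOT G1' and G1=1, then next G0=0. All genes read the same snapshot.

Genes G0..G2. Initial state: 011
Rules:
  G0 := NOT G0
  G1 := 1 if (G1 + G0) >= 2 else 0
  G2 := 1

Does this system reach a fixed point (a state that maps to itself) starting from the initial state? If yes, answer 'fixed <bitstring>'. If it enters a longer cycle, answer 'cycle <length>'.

Answer: cycle 2

Derivation:
Step 0: 011
Step 1: G0=NOT G0=NOT 0=1 G1=(1+0>=2)=0 G2=1(const) -> 101
Step 2: G0=NOT G0=NOT 1=0 G1=(0+1>=2)=0 G2=1(const) -> 001
Step 3: G0=NOT G0=NOT 0=1 G1=(0+0>=2)=0 G2=1(const) -> 101
Cycle of length 2 starting at step 1 -> no fixed point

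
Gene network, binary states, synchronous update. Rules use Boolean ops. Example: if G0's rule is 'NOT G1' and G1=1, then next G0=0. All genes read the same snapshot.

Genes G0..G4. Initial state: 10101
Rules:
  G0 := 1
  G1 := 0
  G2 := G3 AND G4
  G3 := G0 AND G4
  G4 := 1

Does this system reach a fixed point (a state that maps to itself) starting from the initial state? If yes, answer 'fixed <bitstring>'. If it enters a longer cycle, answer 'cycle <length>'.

Step 0: 10101
Step 1: G0=1(const) G1=0(const) G2=G3&G4=0&1=0 G3=G0&G4=1&1=1 G4=1(const) -> 10011
Step 2: G0=1(const) G1=0(const) G2=G3&G4=1&1=1 G3=G0&G4=1&1=1 G4=1(const) -> 10111
Step 3: G0=1(const) G1=0(const) G2=G3&G4=1&1=1 G3=G0&G4=1&1=1 G4=1(const) -> 10111
Fixed point reached at step 2: 10111

Answer: fixed 10111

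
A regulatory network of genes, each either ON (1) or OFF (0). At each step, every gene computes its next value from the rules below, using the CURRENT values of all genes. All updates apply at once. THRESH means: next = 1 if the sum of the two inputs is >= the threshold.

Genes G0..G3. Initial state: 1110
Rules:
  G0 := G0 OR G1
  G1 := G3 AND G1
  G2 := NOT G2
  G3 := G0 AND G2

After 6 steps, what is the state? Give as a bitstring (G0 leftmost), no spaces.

Step 1: G0=G0|G1=1|1=1 G1=G3&G1=0&1=0 G2=NOT G2=NOT 1=0 G3=G0&G2=1&1=1 -> 1001
Step 2: G0=G0|G1=1|0=1 G1=G3&G1=1&0=0 G2=NOT G2=NOT 0=1 G3=G0&G2=1&0=0 -> 1010
Step 3: G0=G0|G1=1|0=1 G1=G3&G1=0&0=0 G2=NOT G2=NOT 1=0 G3=G0&G2=1&1=1 -> 1001
Step 4: G0=G0|G1=1|0=1 G1=G3&G1=1&0=0 G2=NOT G2=NOT 0=1 G3=G0&G2=1&0=0 -> 1010
Step 5: G0=G0|G1=1|0=1 G1=G3&G1=0&0=0 G2=NOT G2=NOT 1=0 G3=G0&G2=1&1=1 -> 1001
Step 6: G0=G0|G1=1|0=1 G1=G3&G1=1&0=0 G2=NOT G2=NOT 0=1 G3=G0&G2=1&0=0 -> 1010

1010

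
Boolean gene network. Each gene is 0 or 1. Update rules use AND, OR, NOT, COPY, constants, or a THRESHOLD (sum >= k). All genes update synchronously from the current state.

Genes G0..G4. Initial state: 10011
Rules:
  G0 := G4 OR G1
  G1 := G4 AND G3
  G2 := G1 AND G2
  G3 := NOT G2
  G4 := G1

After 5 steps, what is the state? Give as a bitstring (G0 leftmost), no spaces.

Step 1: G0=G4|G1=1|0=1 G1=G4&G3=1&1=1 G2=G1&G2=0&0=0 G3=NOT G2=NOT 0=1 G4=G1=0 -> 11010
Step 2: G0=G4|G1=0|1=1 G1=G4&G3=0&1=0 G2=G1&G2=1&0=0 G3=NOT G2=NOT 0=1 G4=G1=1 -> 10011
Step 3: G0=G4|G1=1|0=1 G1=G4&G3=1&1=1 G2=G1&G2=0&0=0 G3=NOT G2=NOT 0=1 G4=G1=0 -> 11010
Step 4: G0=G4|G1=0|1=1 G1=G4&G3=0&1=0 G2=G1&G2=1&0=0 G3=NOT G2=NOT 0=1 G4=G1=1 -> 10011
Step 5: G0=G4|G1=1|0=1 G1=G4&G3=1&1=1 G2=G1&G2=0&0=0 G3=NOT G2=NOT 0=1 G4=G1=0 -> 11010

11010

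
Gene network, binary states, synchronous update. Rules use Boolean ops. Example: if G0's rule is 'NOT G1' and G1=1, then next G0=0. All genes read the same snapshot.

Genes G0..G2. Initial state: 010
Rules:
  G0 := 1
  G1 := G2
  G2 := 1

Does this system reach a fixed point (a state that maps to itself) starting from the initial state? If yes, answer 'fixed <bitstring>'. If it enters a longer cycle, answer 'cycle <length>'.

Answer: fixed 111

Derivation:
Step 0: 010
Step 1: G0=1(const) G1=G2=0 G2=1(const) -> 101
Step 2: G0=1(const) G1=G2=1 G2=1(const) -> 111
Step 3: G0=1(const) G1=G2=1 G2=1(const) -> 111
Fixed point reached at step 2: 111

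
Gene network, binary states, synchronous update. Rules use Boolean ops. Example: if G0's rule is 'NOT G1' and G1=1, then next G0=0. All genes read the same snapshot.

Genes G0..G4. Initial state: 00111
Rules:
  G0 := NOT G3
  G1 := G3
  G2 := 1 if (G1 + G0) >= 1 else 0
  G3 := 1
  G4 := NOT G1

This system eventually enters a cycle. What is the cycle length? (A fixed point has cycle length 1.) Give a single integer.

Step 0: 00111
Step 1: G0=NOT G3=NOT 1=0 G1=G3=1 G2=(0+0>=1)=0 G3=1(const) G4=NOT G1=NOT 0=1 -> 01011
Step 2: G0=NOT G3=NOT 1=0 G1=G3=1 G2=(1+0>=1)=1 G3=1(const) G4=NOT G1=NOT 1=0 -> 01110
Step 3: G0=NOT G3=NOT 1=0 G1=G3=1 G2=(1+0>=1)=1 G3=1(const) G4=NOT G1=NOT 1=0 -> 01110
State from step 3 equals state from step 2 -> cycle length 1

Answer: 1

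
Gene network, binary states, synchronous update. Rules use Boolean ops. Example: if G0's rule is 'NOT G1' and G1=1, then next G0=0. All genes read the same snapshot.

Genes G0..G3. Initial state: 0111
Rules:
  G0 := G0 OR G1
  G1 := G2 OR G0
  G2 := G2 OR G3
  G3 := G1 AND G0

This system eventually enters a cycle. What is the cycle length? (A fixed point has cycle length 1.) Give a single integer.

Step 0: 0111
Step 1: G0=G0|G1=0|1=1 G1=G2|G0=1|0=1 G2=G2|G3=1|1=1 G3=G1&G0=1&0=0 -> 1110
Step 2: G0=G0|G1=1|1=1 G1=G2|G0=1|1=1 G2=G2|G3=1|0=1 G3=G1&G0=1&1=1 -> 1111
Step 3: G0=G0|G1=1|1=1 G1=G2|G0=1|1=1 G2=G2|G3=1|1=1 G3=G1&G0=1&1=1 -> 1111
State from step 3 equals state from step 2 -> cycle length 1

Answer: 1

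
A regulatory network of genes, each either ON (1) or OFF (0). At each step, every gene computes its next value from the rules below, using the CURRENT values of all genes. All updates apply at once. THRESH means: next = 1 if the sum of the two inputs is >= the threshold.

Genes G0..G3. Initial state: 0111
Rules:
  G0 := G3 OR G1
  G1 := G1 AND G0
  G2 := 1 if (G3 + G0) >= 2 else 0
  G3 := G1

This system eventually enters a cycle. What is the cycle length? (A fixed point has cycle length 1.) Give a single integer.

Answer: 1

Derivation:
Step 0: 0111
Step 1: G0=G3|G1=1|1=1 G1=G1&G0=1&0=0 G2=(1+0>=2)=0 G3=G1=1 -> 1001
Step 2: G0=G3|G1=1|0=1 G1=G1&G0=0&1=0 G2=(1+1>=2)=1 G3=G1=0 -> 1010
Step 3: G0=G3|G1=0|0=0 G1=G1&G0=0&1=0 G2=(0+1>=2)=0 G3=G1=0 -> 0000
Step 4: G0=G3|G1=0|0=0 G1=G1&G0=0&0=0 G2=(0+0>=2)=0 G3=G1=0 -> 0000
State from step 4 equals state from step 3 -> cycle length 1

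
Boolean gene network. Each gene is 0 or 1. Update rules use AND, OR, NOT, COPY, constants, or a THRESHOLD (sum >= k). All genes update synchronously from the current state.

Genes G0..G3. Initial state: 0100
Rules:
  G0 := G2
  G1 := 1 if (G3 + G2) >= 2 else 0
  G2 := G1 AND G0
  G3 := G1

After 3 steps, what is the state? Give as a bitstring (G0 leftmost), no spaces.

Step 1: G0=G2=0 G1=(0+0>=2)=0 G2=G1&G0=1&0=0 G3=G1=1 -> 0001
Step 2: G0=G2=0 G1=(1+0>=2)=0 G2=G1&G0=0&0=0 G3=G1=0 -> 0000
Step 3: G0=G2=0 G1=(0+0>=2)=0 G2=G1&G0=0&0=0 G3=G1=0 -> 0000

0000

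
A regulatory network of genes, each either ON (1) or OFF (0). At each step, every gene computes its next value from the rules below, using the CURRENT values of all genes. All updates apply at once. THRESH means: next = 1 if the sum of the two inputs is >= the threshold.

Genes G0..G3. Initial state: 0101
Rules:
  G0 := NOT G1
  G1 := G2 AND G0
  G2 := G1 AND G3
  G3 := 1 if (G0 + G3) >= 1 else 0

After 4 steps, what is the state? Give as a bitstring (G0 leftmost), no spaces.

Step 1: G0=NOT G1=NOT 1=0 G1=G2&G0=0&0=0 G2=G1&G3=1&1=1 G3=(0+1>=1)=1 -> 0011
Step 2: G0=NOT G1=NOT 0=1 G1=G2&G0=1&0=0 G2=G1&G3=0&1=0 G3=(0+1>=1)=1 -> 1001
Step 3: G0=NOT G1=NOT 0=1 G1=G2&G0=0&1=0 G2=G1&G3=0&1=0 G3=(1+1>=1)=1 -> 1001
Step 4: G0=NOT G1=NOT 0=1 G1=G2&G0=0&1=0 G2=G1&G3=0&1=0 G3=(1+1>=1)=1 -> 1001

1001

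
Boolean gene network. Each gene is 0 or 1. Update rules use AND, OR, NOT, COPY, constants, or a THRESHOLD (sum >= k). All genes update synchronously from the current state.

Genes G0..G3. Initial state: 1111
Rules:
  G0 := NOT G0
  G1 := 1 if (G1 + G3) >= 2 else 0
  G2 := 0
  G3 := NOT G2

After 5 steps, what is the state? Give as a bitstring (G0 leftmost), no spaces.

Step 1: G0=NOT G0=NOT 1=0 G1=(1+1>=2)=1 G2=0(const) G3=NOT G2=NOT 1=0 -> 0100
Step 2: G0=NOT G0=NOT 0=1 G1=(1+0>=2)=0 G2=0(const) G3=NOT G2=NOT 0=1 -> 1001
Step 3: G0=NOT G0=NOT 1=0 G1=(0+1>=2)=0 G2=0(const) G3=NOT G2=NOT 0=1 -> 0001
Step 4: G0=NOT G0=NOT 0=1 G1=(0+1>=2)=0 G2=0(const) G3=NOT G2=NOT 0=1 -> 1001
Step 5: G0=NOT G0=NOT 1=0 G1=(0+1>=2)=0 G2=0(const) G3=NOT G2=NOT 0=1 -> 0001

0001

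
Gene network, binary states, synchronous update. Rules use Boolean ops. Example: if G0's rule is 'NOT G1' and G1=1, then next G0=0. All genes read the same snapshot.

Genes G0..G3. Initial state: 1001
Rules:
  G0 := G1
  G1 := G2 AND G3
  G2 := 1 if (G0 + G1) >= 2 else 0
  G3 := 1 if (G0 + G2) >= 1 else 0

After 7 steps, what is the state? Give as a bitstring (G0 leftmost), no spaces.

Step 1: G0=G1=0 G1=G2&G3=0&1=0 G2=(1+0>=2)=0 G3=(1+0>=1)=1 -> 0001
Step 2: G0=G1=0 G1=G2&G3=0&1=0 G2=(0+0>=2)=0 G3=(0+0>=1)=0 -> 0000
Step 3: G0=G1=0 G1=G2&G3=0&0=0 G2=(0+0>=2)=0 G3=(0+0>=1)=0 -> 0000
Step 4: G0=G1=0 G1=G2&G3=0&0=0 G2=(0+0>=2)=0 G3=(0+0>=1)=0 -> 0000
Step 5: G0=G1=0 G1=G2&G3=0&0=0 G2=(0+0>=2)=0 G3=(0+0>=1)=0 -> 0000
Step 6: G0=G1=0 G1=G2&G3=0&0=0 G2=(0+0>=2)=0 G3=(0+0>=1)=0 -> 0000
Step 7: G0=G1=0 G1=G2&G3=0&0=0 G2=(0+0>=2)=0 G3=(0+0>=1)=0 -> 0000

0000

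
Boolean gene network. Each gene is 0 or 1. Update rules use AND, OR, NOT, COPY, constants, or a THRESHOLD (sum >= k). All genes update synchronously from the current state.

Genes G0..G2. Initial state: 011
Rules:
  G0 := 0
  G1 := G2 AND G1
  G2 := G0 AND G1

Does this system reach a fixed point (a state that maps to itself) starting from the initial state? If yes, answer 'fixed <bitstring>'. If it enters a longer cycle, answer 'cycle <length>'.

Answer: fixed 000

Derivation:
Step 0: 011
Step 1: G0=0(const) G1=G2&G1=1&1=1 G2=G0&G1=0&1=0 -> 010
Step 2: G0=0(const) G1=G2&G1=0&1=0 G2=G0&G1=0&1=0 -> 000
Step 3: G0=0(const) G1=G2&G1=0&0=0 G2=G0&G1=0&0=0 -> 000
Fixed point reached at step 2: 000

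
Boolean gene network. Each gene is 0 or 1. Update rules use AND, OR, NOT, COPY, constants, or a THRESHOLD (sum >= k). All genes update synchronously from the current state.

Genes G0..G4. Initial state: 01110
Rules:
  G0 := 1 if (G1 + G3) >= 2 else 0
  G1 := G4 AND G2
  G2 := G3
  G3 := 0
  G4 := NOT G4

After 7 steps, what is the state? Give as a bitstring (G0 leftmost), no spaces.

Step 1: G0=(1+1>=2)=1 G1=G4&G2=0&1=0 G2=G3=1 G3=0(const) G4=NOT G4=NOT 0=1 -> 10101
Step 2: G0=(0+0>=2)=0 G1=G4&G2=1&1=1 G2=G3=0 G3=0(const) G4=NOT G4=NOT 1=0 -> 01000
Step 3: G0=(1+0>=2)=0 G1=G4&G2=0&0=0 G2=G3=0 G3=0(const) G4=NOT G4=NOT 0=1 -> 00001
Step 4: G0=(0+0>=2)=0 G1=G4&G2=1&0=0 G2=G3=0 G3=0(const) G4=NOT G4=NOT 1=0 -> 00000
Step 5: G0=(0+0>=2)=0 G1=G4&G2=0&0=0 G2=G3=0 G3=0(const) G4=NOT G4=NOT 0=1 -> 00001
Step 6: G0=(0+0>=2)=0 G1=G4&G2=1&0=0 G2=G3=0 G3=0(const) G4=NOT G4=NOT 1=0 -> 00000
Step 7: G0=(0+0>=2)=0 G1=G4&G2=0&0=0 G2=G3=0 G3=0(const) G4=NOT G4=NOT 0=1 -> 00001

00001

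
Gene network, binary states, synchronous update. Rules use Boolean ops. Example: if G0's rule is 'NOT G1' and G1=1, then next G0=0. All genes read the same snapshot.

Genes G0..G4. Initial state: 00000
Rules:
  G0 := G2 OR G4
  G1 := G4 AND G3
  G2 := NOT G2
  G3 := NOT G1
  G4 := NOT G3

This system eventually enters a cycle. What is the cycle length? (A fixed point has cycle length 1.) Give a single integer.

Step 0: 00000
Step 1: G0=G2|G4=0|0=0 G1=G4&G3=0&0=0 G2=NOT G2=NOT 0=1 G3=NOT G1=NOT 0=1 G4=NOT G3=NOT 0=1 -> 00111
Step 2: G0=G2|G4=1|1=1 G1=G4&G3=1&1=1 G2=NOT G2=NOT 1=0 G3=NOT G1=NOT 0=1 G4=NOT G3=NOT 1=0 -> 11010
Step 3: G0=G2|G4=0|0=0 G1=G4&G3=0&1=0 G2=NOT G2=NOT 0=1 G3=NOT G1=NOT 1=0 G4=NOT G3=NOT 1=0 -> 00100
Step 4: G0=G2|G4=1|0=1 G1=G4&G3=0&0=0 G2=NOT G2=NOT 1=0 G3=NOT G1=NOT 0=1 G4=NOT G3=NOT 0=1 -> 10011
Step 5: G0=G2|G4=0|1=1 G1=G4&G3=1&1=1 G2=NOT G2=NOT 0=1 G3=NOT G1=NOT 0=1 G4=NOT G3=NOT 1=0 -> 11110
Step 6: G0=G2|G4=1|0=1 G1=G4&G3=0&1=0 G2=NOT G2=NOT 1=0 G3=NOT G1=NOT 1=0 G4=NOT G3=NOT 1=0 -> 10000
Step 7: G0=G2|G4=0|0=0 G1=G4&G3=0&0=0 G2=NOT G2=NOT 0=1 G3=NOT G1=NOT 0=1 G4=NOT G3=NOT 0=1 -> 00111
State from step 7 equals state from step 1 -> cycle length 6

Answer: 6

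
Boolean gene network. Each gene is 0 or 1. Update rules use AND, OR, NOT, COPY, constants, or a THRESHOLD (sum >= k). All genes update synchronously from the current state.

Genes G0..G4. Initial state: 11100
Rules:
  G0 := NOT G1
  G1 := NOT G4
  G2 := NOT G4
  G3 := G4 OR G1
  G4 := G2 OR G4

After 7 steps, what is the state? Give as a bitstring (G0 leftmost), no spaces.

Step 1: G0=NOT G1=NOT 1=0 G1=NOT G4=NOT 0=1 G2=NOT G4=NOT 0=1 G3=G4|G1=0|1=1 G4=G2|G4=1|0=1 -> 01111
Step 2: G0=NOT G1=NOT 1=0 G1=NOT G4=NOT 1=0 G2=NOT G4=NOT 1=0 G3=G4|G1=1|1=1 G4=G2|G4=1|1=1 -> 00011
Step 3: G0=NOT G1=NOT 0=1 G1=NOT G4=NOT 1=0 G2=NOT G4=NOT 1=0 G3=G4|G1=1|0=1 G4=G2|G4=0|1=1 -> 10011
Step 4: G0=NOT G1=NOT 0=1 G1=NOT G4=NOT 1=0 G2=NOT G4=NOT 1=0 G3=G4|G1=1|0=1 G4=G2|G4=0|1=1 -> 10011
Step 5: G0=NOT G1=NOT 0=1 G1=NOT G4=NOT 1=0 G2=NOT G4=NOT 1=0 G3=G4|G1=1|0=1 G4=G2|G4=0|1=1 -> 10011
Step 6: G0=NOT G1=NOT 0=1 G1=NOT G4=NOT 1=0 G2=NOT G4=NOT 1=0 G3=G4|G1=1|0=1 G4=G2|G4=0|1=1 -> 10011
Step 7: G0=NOT G1=NOT 0=1 G1=NOT G4=NOT 1=0 G2=NOT G4=NOT 1=0 G3=G4|G1=1|0=1 G4=G2|G4=0|1=1 -> 10011

10011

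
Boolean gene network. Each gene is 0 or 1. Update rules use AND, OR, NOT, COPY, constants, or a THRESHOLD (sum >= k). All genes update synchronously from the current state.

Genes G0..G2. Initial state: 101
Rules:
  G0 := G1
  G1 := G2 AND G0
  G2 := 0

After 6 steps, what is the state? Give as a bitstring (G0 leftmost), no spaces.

Step 1: G0=G1=0 G1=G2&G0=1&1=1 G2=0(const) -> 010
Step 2: G0=G1=1 G1=G2&G0=0&0=0 G2=0(const) -> 100
Step 3: G0=G1=0 G1=G2&G0=0&1=0 G2=0(const) -> 000
Step 4: G0=G1=0 G1=G2&G0=0&0=0 G2=0(const) -> 000
Step 5: G0=G1=0 G1=G2&G0=0&0=0 G2=0(const) -> 000
Step 6: G0=G1=0 G1=G2&G0=0&0=0 G2=0(const) -> 000

000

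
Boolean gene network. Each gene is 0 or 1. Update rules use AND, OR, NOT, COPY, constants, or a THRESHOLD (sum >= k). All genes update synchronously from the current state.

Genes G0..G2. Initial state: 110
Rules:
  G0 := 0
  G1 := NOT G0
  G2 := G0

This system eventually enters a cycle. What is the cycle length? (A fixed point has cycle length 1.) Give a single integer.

Step 0: 110
Step 1: G0=0(const) G1=NOT G0=NOT 1=0 G2=G0=1 -> 001
Step 2: G0=0(const) G1=NOT G0=NOT 0=1 G2=G0=0 -> 010
Step 3: G0=0(const) G1=NOT G0=NOT 0=1 G2=G0=0 -> 010
State from step 3 equals state from step 2 -> cycle length 1

Answer: 1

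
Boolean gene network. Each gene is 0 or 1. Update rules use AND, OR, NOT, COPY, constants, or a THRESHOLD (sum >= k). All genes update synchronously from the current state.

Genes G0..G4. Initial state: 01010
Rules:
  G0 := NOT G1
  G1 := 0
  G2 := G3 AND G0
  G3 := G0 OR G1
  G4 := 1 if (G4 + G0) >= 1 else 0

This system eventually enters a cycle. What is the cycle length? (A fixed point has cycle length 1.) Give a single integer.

Answer: 1

Derivation:
Step 0: 01010
Step 1: G0=NOT G1=NOT 1=0 G1=0(const) G2=G3&G0=1&0=0 G3=G0|G1=0|1=1 G4=(0+0>=1)=0 -> 00010
Step 2: G0=NOT G1=NOT 0=1 G1=0(const) G2=G3&G0=1&0=0 G3=G0|G1=0|0=0 G4=(0+0>=1)=0 -> 10000
Step 3: G0=NOT G1=NOT 0=1 G1=0(const) G2=G3&G0=0&1=0 G3=G0|G1=1|0=1 G4=(0+1>=1)=1 -> 10011
Step 4: G0=NOT G1=NOT 0=1 G1=0(const) G2=G3&G0=1&1=1 G3=G0|G1=1|0=1 G4=(1+1>=1)=1 -> 10111
Step 5: G0=NOT G1=NOT 0=1 G1=0(const) G2=G3&G0=1&1=1 G3=G0|G1=1|0=1 G4=(1+1>=1)=1 -> 10111
State from step 5 equals state from step 4 -> cycle length 1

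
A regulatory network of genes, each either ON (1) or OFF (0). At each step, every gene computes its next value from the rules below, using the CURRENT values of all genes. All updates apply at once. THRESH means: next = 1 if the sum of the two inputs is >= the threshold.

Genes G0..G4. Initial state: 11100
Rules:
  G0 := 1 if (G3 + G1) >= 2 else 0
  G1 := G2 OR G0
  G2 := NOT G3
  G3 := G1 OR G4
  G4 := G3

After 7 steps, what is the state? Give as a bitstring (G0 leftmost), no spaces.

Step 1: G0=(0+1>=2)=0 G1=G2|G0=1|1=1 G2=NOT G3=NOT 0=1 G3=G1|G4=1|0=1 G4=G3=0 -> 01110
Step 2: G0=(1+1>=2)=1 G1=G2|G0=1|0=1 G2=NOT G3=NOT 1=0 G3=G1|G4=1|0=1 G4=G3=1 -> 11011
Step 3: G0=(1+1>=2)=1 G1=G2|G0=0|1=1 G2=NOT G3=NOT 1=0 G3=G1|G4=1|1=1 G4=G3=1 -> 11011
Step 4: G0=(1+1>=2)=1 G1=G2|G0=0|1=1 G2=NOT G3=NOT 1=0 G3=G1|G4=1|1=1 G4=G3=1 -> 11011
Step 5: G0=(1+1>=2)=1 G1=G2|G0=0|1=1 G2=NOT G3=NOT 1=0 G3=G1|G4=1|1=1 G4=G3=1 -> 11011
Step 6: G0=(1+1>=2)=1 G1=G2|G0=0|1=1 G2=NOT G3=NOT 1=0 G3=G1|G4=1|1=1 G4=G3=1 -> 11011
Step 7: G0=(1+1>=2)=1 G1=G2|G0=0|1=1 G2=NOT G3=NOT 1=0 G3=G1|G4=1|1=1 G4=G3=1 -> 11011

11011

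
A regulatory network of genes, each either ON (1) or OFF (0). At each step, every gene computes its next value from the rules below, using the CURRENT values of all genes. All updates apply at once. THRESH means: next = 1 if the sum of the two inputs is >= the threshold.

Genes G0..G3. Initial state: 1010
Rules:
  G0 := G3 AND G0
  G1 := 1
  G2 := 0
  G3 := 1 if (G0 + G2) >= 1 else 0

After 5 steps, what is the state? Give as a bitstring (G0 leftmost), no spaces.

Step 1: G0=G3&G0=0&1=0 G1=1(const) G2=0(const) G3=(1+1>=1)=1 -> 0101
Step 2: G0=G3&G0=1&0=0 G1=1(const) G2=0(const) G3=(0+0>=1)=0 -> 0100
Step 3: G0=G3&G0=0&0=0 G1=1(const) G2=0(const) G3=(0+0>=1)=0 -> 0100
Step 4: G0=G3&G0=0&0=0 G1=1(const) G2=0(const) G3=(0+0>=1)=0 -> 0100
Step 5: G0=G3&G0=0&0=0 G1=1(const) G2=0(const) G3=(0+0>=1)=0 -> 0100

0100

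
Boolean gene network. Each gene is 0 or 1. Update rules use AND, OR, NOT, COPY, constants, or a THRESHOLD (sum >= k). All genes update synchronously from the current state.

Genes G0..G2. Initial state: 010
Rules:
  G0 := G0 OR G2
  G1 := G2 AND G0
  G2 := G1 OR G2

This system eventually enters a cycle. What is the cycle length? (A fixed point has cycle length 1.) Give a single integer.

Step 0: 010
Step 1: G0=G0|G2=0|0=0 G1=G2&G0=0&0=0 G2=G1|G2=1|0=1 -> 001
Step 2: G0=G0|G2=0|1=1 G1=G2&G0=1&0=0 G2=G1|G2=0|1=1 -> 101
Step 3: G0=G0|G2=1|1=1 G1=G2&G0=1&1=1 G2=G1|G2=0|1=1 -> 111
Step 4: G0=G0|G2=1|1=1 G1=G2&G0=1&1=1 G2=G1|G2=1|1=1 -> 111
State from step 4 equals state from step 3 -> cycle length 1

Answer: 1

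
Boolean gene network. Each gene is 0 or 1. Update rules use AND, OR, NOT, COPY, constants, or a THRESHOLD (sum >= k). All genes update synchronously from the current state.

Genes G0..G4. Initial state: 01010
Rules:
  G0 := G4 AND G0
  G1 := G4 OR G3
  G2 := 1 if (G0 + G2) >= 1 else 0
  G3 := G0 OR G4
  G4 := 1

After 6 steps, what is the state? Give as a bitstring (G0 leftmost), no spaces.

Step 1: G0=G4&G0=0&0=0 G1=G4|G3=0|1=1 G2=(0+0>=1)=0 G3=G0|G4=0|0=0 G4=1(const) -> 01001
Step 2: G0=G4&G0=1&0=0 G1=G4|G3=1|0=1 G2=(0+0>=1)=0 G3=G0|G4=0|1=1 G4=1(const) -> 01011
Step 3: G0=G4&G0=1&0=0 G1=G4|G3=1|1=1 G2=(0+0>=1)=0 G3=G0|G4=0|1=1 G4=1(const) -> 01011
Step 4: G0=G4&G0=1&0=0 G1=G4|G3=1|1=1 G2=(0+0>=1)=0 G3=G0|G4=0|1=1 G4=1(const) -> 01011
Step 5: G0=G4&G0=1&0=0 G1=G4|G3=1|1=1 G2=(0+0>=1)=0 G3=G0|G4=0|1=1 G4=1(const) -> 01011
Step 6: G0=G4&G0=1&0=0 G1=G4|G3=1|1=1 G2=(0+0>=1)=0 G3=G0|G4=0|1=1 G4=1(const) -> 01011

01011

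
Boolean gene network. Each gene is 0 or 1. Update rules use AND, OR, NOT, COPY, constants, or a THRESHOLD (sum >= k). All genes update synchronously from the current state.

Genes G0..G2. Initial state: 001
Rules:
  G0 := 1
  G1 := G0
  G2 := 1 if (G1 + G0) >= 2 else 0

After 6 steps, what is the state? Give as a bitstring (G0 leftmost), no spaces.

Step 1: G0=1(const) G1=G0=0 G2=(0+0>=2)=0 -> 100
Step 2: G0=1(const) G1=G0=1 G2=(0+1>=2)=0 -> 110
Step 3: G0=1(const) G1=G0=1 G2=(1+1>=2)=1 -> 111
Step 4: G0=1(const) G1=G0=1 G2=(1+1>=2)=1 -> 111
Step 5: G0=1(const) G1=G0=1 G2=(1+1>=2)=1 -> 111
Step 6: G0=1(const) G1=G0=1 G2=(1+1>=2)=1 -> 111

111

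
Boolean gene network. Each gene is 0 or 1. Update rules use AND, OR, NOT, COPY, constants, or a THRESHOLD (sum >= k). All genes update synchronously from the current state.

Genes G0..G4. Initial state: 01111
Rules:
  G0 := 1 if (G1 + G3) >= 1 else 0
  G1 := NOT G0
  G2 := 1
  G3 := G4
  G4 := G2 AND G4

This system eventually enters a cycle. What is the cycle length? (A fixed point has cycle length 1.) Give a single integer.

Step 0: 01111
Step 1: G0=(1+1>=1)=1 G1=NOT G0=NOT 0=1 G2=1(const) G3=G4=1 G4=G2&G4=1&1=1 -> 11111
Step 2: G0=(1+1>=1)=1 G1=NOT G0=NOT 1=0 G2=1(const) G3=G4=1 G4=G2&G4=1&1=1 -> 10111
Step 3: G0=(0+1>=1)=1 G1=NOT G0=NOT 1=0 G2=1(const) G3=G4=1 G4=G2&G4=1&1=1 -> 10111
State from step 3 equals state from step 2 -> cycle length 1

Answer: 1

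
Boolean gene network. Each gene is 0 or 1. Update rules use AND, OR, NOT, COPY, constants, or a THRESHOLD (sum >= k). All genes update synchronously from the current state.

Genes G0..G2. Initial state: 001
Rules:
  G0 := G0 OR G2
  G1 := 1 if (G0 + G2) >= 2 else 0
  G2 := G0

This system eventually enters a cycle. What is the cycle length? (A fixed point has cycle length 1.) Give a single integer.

Step 0: 001
Step 1: G0=G0|G2=0|1=1 G1=(0+1>=2)=0 G2=G0=0 -> 100
Step 2: G0=G0|G2=1|0=1 G1=(1+0>=2)=0 G2=G0=1 -> 101
Step 3: G0=G0|G2=1|1=1 G1=(1+1>=2)=1 G2=G0=1 -> 111
Step 4: G0=G0|G2=1|1=1 G1=(1+1>=2)=1 G2=G0=1 -> 111
State from step 4 equals state from step 3 -> cycle length 1

Answer: 1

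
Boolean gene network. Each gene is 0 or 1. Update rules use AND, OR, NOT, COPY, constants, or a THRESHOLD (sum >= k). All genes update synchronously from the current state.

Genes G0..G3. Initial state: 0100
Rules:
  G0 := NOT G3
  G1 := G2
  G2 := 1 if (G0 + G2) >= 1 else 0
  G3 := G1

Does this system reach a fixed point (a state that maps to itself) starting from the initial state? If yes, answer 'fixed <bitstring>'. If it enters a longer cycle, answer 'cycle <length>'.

Answer: fixed 0111

Derivation:
Step 0: 0100
Step 1: G0=NOT G3=NOT 0=1 G1=G2=0 G2=(0+0>=1)=0 G3=G1=1 -> 1001
Step 2: G0=NOT G3=NOT 1=0 G1=G2=0 G2=(1+0>=1)=1 G3=G1=0 -> 0010
Step 3: G0=NOT G3=NOT 0=1 G1=G2=1 G2=(0+1>=1)=1 G3=G1=0 -> 1110
Step 4: G0=NOT G3=NOT 0=1 G1=G2=1 G2=(1+1>=1)=1 G3=G1=1 -> 1111
Step 5: G0=NOT G3=NOT 1=0 G1=G2=1 G2=(1+1>=1)=1 G3=G1=1 -> 0111
Step 6: G0=NOT G3=NOT 1=0 G1=G2=1 G2=(0+1>=1)=1 G3=G1=1 -> 0111
Fixed point reached at step 5: 0111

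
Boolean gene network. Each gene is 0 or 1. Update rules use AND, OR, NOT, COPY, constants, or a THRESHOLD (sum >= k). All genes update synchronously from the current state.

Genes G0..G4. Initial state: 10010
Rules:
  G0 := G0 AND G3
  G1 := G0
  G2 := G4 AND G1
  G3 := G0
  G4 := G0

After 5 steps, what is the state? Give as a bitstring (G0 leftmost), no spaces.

Step 1: G0=G0&G3=1&1=1 G1=G0=1 G2=G4&G1=0&0=0 G3=G0=1 G4=G0=1 -> 11011
Step 2: G0=G0&G3=1&1=1 G1=G0=1 G2=G4&G1=1&1=1 G3=G0=1 G4=G0=1 -> 11111
Step 3: G0=G0&G3=1&1=1 G1=G0=1 G2=G4&G1=1&1=1 G3=G0=1 G4=G0=1 -> 11111
Step 4: G0=G0&G3=1&1=1 G1=G0=1 G2=G4&G1=1&1=1 G3=G0=1 G4=G0=1 -> 11111
Step 5: G0=G0&G3=1&1=1 G1=G0=1 G2=G4&G1=1&1=1 G3=G0=1 G4=G0=1 -> 11111

11111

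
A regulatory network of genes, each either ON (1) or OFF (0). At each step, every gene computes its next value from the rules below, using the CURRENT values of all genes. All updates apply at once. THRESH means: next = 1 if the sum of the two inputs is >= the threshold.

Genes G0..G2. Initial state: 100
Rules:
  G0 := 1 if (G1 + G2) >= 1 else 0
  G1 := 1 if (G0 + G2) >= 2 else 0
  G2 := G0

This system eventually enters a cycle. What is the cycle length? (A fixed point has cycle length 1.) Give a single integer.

Step 0: 100
Step 1: G0=(0+0>=1)=0 G1=(1+0>=2)=0 G2=G0=1 -> 001
Step 2: G0=(0+1>=1)=1 G1=(0+1>=2)=0 G2=G0=0 -> 100
State from step 2 equals state from step 0 -> cycle length 2

Answer: 2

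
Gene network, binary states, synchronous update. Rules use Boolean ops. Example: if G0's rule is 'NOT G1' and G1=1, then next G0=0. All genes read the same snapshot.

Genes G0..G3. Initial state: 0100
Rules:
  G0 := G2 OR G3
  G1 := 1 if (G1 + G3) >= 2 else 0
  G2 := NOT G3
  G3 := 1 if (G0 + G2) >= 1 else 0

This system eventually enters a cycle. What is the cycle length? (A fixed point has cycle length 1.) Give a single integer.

Answer: 1

Derivation:
Step 0: 0100
Step 1: G0=G2|G3=0|0=0 G1=(1+0>=2)=0 G2=NOT G3=NOT 0=1 G3=(0+0>=1)=0 -> 0010
Step 2: G0=G2|G3=1|0=1 G1=(0+0>=2)=0 G2=NOT G3=NOT 0=1 G3=(0+1>=1)=1 -> 1011
Step 3: G0=G2|G3=1|1=1 G1=(0+1>=2)=0 G2=NOT G3=NOT 1=0 G3=(1+1>=1)=1 -> 1001
Step 4: G0=G2|G3=0|1=1 G1=(0+1>=2)=0 G2=NOT G3=NOT 1=0 G3=(1+0>=1)=1 -> 1001
State from step 4 equals state from step 3 -> cycle length 1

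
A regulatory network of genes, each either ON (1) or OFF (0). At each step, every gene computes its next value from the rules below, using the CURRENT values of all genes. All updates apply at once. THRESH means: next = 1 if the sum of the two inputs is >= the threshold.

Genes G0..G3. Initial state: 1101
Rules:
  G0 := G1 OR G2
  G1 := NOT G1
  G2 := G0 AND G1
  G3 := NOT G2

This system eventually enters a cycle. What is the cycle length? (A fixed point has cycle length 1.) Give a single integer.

Step 0: 1101
Step 1: G0=G1|G2=1|0=1 G1=NOT G1=NOT 1=0 G2=G0&G1=1&1=1 G3=NOT G2=NOT 0=1 -> 1011
Step 2: G0=G1|G2=0|1=1 G1=NOT G1=NOT 0=1 G2=G0&G1=1&0=0 G3=NOT G2=NOT 1=0 -> 1100
Step 3: G0=G1|G2=1|0=1 G1=NOT G1=NOT 1=0 G2=G0&G1=1&1=1 G3=NOT G2=NOT 0=1 -> 1011
State from step 3 equals state from step 1 -> cycle length 2

Answer: 2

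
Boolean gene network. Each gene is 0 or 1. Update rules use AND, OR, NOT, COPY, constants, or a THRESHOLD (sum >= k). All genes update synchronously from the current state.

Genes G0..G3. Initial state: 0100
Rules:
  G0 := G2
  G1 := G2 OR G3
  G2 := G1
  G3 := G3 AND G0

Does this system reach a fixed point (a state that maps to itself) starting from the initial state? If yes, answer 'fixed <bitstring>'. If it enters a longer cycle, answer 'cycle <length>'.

Step 0: 0100
Step 1: G0=G2=0 G1=G2|G3=0|0=0 G2=G1=1 G3=G3&G0=0&0=0 -> 0010
Step 2: G0=G2=1 G1=G2|G3=1|0=1 G2=G1=0 G3=G3&G0=0&0=0 -> 1100
Step 3: G0=G2=0 G1=G2|G3=0|0=0 G2=G1=1 G3=G3&G0=0&1=0 -> 0010
Cycle of length 2 starting at step 1 -> no fixed point

Answer: cycle 2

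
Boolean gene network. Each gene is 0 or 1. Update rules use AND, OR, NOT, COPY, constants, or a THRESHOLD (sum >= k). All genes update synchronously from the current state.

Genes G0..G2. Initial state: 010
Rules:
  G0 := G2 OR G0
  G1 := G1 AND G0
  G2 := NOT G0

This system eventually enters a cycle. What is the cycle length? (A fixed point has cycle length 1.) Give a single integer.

Step 0: 010
Step 1: G0=G2|G0=0|0=0 G1=G1&G0=1&0=0 G2=NOT G0=NOT 0=1 -> 001
Step 2: G0=G2|G0=1|0=1 G1=G1&G0=0&0=0 G2=NOT G0=NOT 0=1 -> 101
Step 3: G0=G2|G0=1|1=1 G1=G1&G0=0&1=0 G2=NOT G0=NOT 1=0 -> 100
Step 4: G0=G2|G0=0|1=1 G1=G1&G0=0&1=0 G2=NOT G0=NOT 1=0 -> 100
State from step 4 equals state from step 3 -> cycle length 1

Answer: 1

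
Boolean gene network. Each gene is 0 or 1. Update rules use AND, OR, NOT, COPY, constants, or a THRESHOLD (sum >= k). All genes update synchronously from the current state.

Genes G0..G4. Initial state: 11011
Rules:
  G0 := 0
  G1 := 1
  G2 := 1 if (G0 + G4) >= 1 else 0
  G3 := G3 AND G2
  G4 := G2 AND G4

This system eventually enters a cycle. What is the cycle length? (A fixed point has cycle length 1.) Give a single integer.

Step 0: 11011
Step 1: G0=0(const) G1=1(const) G2=(1+1>=1)=1 G3=G3&G2=1&0=0 G4=G2&G4=0&1=0 -> 01100
Step 2: G0=0(const) G1=1(const) G2=(0+0>=1)=0 G3=G3&G2=0&1=0 G4=G2&G4=1&0=0 -> 01000
Step 3: G0=0(const) G1=1(const) G2=(0+0>=1)=0 G3=G3&G2=0&0=0 G4=G2&G4=0&0=0 -> 01000
State from step 3 equals state from step 2 -> cycle length 1

Answer: 1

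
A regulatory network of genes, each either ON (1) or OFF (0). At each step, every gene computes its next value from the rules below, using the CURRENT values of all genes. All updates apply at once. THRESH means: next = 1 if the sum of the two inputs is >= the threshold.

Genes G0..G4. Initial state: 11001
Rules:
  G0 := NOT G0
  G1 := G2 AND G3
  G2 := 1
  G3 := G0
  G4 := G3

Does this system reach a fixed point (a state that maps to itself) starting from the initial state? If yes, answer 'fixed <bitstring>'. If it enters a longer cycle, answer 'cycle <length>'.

Step 0: 11001
Step 1: G0=NOT G0=NOT 1=0 G1=G2&G3=0&0=0 G2=1(const) G3=G0=1 G4=G3=0 -> 00110
Step 2: G0=NOT G0=NOT 0=1 G1=G2&G3=1&1=1 G2=1(const) G3=G0=0 G4=G3=1 -> 11101
Step 3: G0=NOT G0=NOT 1=0 G1=G2&G3=1&0=0 G2=1(const) G3=G0=1 G4=G3=0 -> 00110
Cycle of length 2 starting at step 1 -> no fixed point

Answer: cycle 2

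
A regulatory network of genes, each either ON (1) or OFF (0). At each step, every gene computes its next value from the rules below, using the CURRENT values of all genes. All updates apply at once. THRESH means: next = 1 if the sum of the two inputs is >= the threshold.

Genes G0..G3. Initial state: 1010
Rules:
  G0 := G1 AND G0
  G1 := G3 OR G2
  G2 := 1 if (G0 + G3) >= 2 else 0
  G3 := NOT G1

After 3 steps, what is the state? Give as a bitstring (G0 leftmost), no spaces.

Step 1: G0=G1&G0=0&1=0 G1=G3|G2=0|1=1 G2=(1+0>=2)=0 G3=NOT G1=NOT 0=1 -> 0101
Step 2: G0=G1&G0=1&0=0 G1=G3|G2=1|0=1 G2=(0+1>=2)=0 G3=NOT G1=NOT 1=0 -> 0100
Step 3: G0=G1&G0=1&0=0 G1=G3|G2=0|0=0 G2=(0+0>=2)=0 G3=NOT G1=NOT 1=0 -> 0000

0000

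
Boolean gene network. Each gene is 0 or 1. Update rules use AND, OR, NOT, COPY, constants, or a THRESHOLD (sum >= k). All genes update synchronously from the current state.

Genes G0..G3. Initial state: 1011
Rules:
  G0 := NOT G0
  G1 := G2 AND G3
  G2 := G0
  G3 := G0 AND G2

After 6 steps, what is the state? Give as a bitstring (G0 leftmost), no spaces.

Step 1: G0=NOT G0=NOT 1=0 G1=G2&G3=1&1=1 G2=G0=1 G3=G0&G2=1&1=1 -> 0111
Step 2: G0=NOT G0=NOT 0=1 G1=G2&G3=1&1=1 G2=G0=0 G3=G0&G2=0&1=0 -> 1100
Step 3: G0=NOT G0=NOT 1=0 G1=G2&G3=0&0=0 G2=G0=1 G3=G0&G2=1&0=0 -> 0010
Step 4: G0=NOT G0=NOT 0=1 G1=G2&G3=1&0=0 G2=G0=0 G3=G0&G2=0&1=0 -> 1000
Step 5: G0=NOT G0=NOT 1=0 G1=G2&G3=0&0=0 G2=G0=1 G3=G0&G2=1&0=0 -> 0010
Step 6: G0=NOT G0=NOT 0=1 G1=G2&G3=1&0=0 G2=G0=0 G3=G0&G2=0&1=0 -> 1000

1000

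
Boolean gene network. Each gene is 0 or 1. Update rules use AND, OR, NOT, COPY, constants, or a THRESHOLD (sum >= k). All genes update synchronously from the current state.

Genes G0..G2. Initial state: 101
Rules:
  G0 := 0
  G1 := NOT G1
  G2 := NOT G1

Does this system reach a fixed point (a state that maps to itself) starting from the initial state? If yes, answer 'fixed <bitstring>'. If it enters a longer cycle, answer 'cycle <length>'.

Step 0: 101
Step 1: G0=0(const) G1=NOT G1=NOT 0=1 G2=NOT G1=NOT 0=1 -> 011
Step 2: G0=0(const) G1=NOT G1=NOT 1=0 G2=NOT G1=NOT 1=0 -> 000
Step 3: G0=0(const) G1=NOT G1=NOT 0=1 G2=NOT G1=NOT 0=1 -> 011
Cycle of length 2 starting at step 1 -> no fixed point

Answer: cycle 2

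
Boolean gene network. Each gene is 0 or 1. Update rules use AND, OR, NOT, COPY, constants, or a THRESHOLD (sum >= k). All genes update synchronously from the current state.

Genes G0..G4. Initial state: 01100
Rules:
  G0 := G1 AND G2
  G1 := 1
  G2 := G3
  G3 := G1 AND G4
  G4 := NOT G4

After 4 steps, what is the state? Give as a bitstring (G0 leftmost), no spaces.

Step 1: G0=G1&G2=1&1=1 G1=1(const) G2=G3=0 G3=G1&G4=1&0=0 G4=NOT G4=NOT 0=1 -> 11001
Step 2: G0=G1&G2=1&0=0 G1=1(const) G2=G3=0 G3=G1&G4=1&1=1 G4=NOT G4=NOT 1=0 -> 01010
Step 3: G0=G1&G2=1&0=0 G1=1(const) G2=G3=1 G3=G1&G4=1&0=0 G4=NOT G4=NOT 0=1 -> 01101
Step 4: G0=G1&G2=1&1=1 G1=1(const) G2=G3=0 G3=G1&G4=1&1=1 G4=NOT G4=NOT 1=0 -> 11010

11010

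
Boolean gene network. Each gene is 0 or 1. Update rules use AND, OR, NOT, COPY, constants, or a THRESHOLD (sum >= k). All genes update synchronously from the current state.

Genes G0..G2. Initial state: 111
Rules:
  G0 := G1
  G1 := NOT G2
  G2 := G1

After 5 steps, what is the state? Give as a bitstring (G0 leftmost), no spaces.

Step 1: G0=G1=1 G1=NOT G2=NOT 1=0 G2=G1=1 -> 101
Step 2: G0=G1=0 G1=NOT G2=NOT 1=0 G2=G1=0 -> 000
Step 3: G0=G1=0 G1=NOT G2=NOT 0=1 G2=G1=0 -> 010
Step 4: G0=G1=1 G1=NOT G2=NOT 0=1 G2=G1=1 -> 111
Step 5: G0=G1=1 G1=NOT G2=NOT 1=0 G2=G1=1 -> 101

101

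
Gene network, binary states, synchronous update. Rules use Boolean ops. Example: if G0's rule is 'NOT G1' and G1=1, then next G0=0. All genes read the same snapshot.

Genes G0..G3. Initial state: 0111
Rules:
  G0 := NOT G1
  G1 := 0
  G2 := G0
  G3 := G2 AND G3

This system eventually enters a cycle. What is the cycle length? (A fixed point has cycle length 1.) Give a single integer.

Step 0: 0111
Step 1: G0=NOT G1=NOT 1=0 G1=0(const) G2=G0=0 G3=G2&G3=1&1=1 -> 0001
Step 2: G0=NOT G1=NOT 0=1 G1=0(const) G2=G0=0 G3=G2&G3=0&1=0 -> 1000
Step 3: G0=NOT G1=NOT 0=1 G1=0(const) G2=G0=1 G3=G2&G3=0&0=0 -> 1010
Step 4: G0=NOT G1=NOT 0=1 G1=0(const) G2=G0=1 G3=G2&G3=1&0=0 -> 1010
State from step 4 equals state from step 3 -> cycle length 1

Answer: 1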